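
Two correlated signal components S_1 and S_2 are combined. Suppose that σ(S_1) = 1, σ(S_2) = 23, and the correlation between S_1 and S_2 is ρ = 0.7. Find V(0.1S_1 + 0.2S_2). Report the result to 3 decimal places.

V(S_1) = (1)² = 1;  V(S_2) = (23)² = 529
Cov(S_1,S_2) = ρ·σ(S_1)·σ(S_2) = 0.7·1·23 = 16.1
V(0.1S_1 + 0.2S_2) = (0.1)²·V(S_1) + (0.2)²·V(S_2) + 2·(0.1)·(0.2)·Cov(S_1,S_2)
= 0.01·1 + 0.04·529 + 0.04·16.1 = 21.814

21.814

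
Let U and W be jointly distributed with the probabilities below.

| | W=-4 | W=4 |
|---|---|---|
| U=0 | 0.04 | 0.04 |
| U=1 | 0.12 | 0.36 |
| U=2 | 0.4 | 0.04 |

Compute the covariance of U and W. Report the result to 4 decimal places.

E[U] = 1.36,  E[W] = -0.48
E[UW] = -1.92
Cov(U,W) = E[UW] − E[U]E[W] = -1.92 − (1.36)(-0.48) = -1.2672

-1.2672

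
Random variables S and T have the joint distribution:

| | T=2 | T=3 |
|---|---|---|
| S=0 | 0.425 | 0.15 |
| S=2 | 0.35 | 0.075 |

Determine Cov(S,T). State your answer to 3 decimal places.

E[S] = 0.85,  E[T] = 2.225
E[ST] = 1.85
Cov(S,T) = E[ST] − E[S]E[T] = 1.85 − (0.85)(2.225) = -0.04125

-0.041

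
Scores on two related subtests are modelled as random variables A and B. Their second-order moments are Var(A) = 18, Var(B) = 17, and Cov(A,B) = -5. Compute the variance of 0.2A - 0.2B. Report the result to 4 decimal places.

1.8000

Var(0.2A - 0.2B) = (0.2)²·Var(A) + (-0.2)²·Var(B) + 2·(0.2)·(-0.2)·Cov(A,B)
= 0.04·18 + 0.04·17 + -0.08·-5 = 1.8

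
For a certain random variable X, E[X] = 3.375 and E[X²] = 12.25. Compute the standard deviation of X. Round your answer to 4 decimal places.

Var(X) = 12.25 − (3.375)² = 0.859375
sd(X) = √0.859375 ≈ 0.9270

0.9270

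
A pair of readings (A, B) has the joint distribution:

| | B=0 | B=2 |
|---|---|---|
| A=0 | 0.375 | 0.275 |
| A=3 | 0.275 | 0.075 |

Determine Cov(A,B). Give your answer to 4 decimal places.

-0.2850

E[A] = 1.05,  E[B] = 0.7
E[AB] = 0.45
Cov(A,B) = E[AB] − E[A]E[B] = 0.45 − (1.05)(0.7) = -0.285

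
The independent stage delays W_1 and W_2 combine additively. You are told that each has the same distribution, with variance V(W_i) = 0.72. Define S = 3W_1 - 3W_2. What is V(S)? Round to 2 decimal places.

12.96

By independence, V(S) = (3)²V(W_1) + (-3)²V(W_2)
= (3)²·0.72 + (-3)²·0.72 = 12.96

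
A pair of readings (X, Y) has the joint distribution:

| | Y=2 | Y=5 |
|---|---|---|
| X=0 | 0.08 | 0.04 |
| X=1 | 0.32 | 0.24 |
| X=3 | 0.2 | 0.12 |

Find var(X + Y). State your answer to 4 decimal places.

3.2416

E[X] = 1.52,  E[Y] = 3.2,  E[XY] = 4.84
var(X) = 3.44 − (1.52)² = 1.1296;  var(Y) = 12.4 − (3.2)² = 2.16
Cov(X,Y) = 4.84 − (1.52)(3.2) = -0.024
var(X + Y) = (1)²·1.1296 + (1)²·2.16 + 2·(1)·(1)·-0.024 = 3.2416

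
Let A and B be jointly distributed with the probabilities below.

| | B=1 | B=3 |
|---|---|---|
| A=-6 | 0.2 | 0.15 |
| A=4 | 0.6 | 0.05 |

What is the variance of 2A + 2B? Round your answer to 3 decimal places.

E[A] = 0.5,  E[B] = 1.4,  E[AB] = -0.9
var(A) = 23 − (0.5)² = 22.75;  var(B) = 2.6 − (1.4)² = 0.64
Cov(A,B) = -0.9 − (0.5)(1.4) = -1.6
var(2A + 2B) = (2)²·22.75 + (2)²·0.64 + 2·(2)·(2)·-1.6 = 80.76

80.760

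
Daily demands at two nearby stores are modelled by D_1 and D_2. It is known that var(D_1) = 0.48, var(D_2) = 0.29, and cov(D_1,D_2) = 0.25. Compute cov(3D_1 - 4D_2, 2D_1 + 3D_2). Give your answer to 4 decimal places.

cov(3D_1 - 4D_2, 2D_1 + 3D_2) = (3)(2)var(D_1) + (-4)(3)var(D_2) + [(3)(3) + (-4)(2)]cov(D_1,D_2)
= 6·0.48 + -12·0.29 + 1·0.25 = -0.35

-0.3500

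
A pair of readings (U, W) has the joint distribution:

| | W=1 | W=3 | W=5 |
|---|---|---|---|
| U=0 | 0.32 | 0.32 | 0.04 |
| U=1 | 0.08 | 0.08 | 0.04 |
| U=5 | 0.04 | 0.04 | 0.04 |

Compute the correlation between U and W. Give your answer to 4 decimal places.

E[U] = 0.8,  E[W] = 2.36
E[UW] = 2.32
Cov(U,W) = E[UW] − E[U]E[W] = 2.32 − (0.8)(2.36) = 0.432
Var(U) = 2.56,  Var(W) = 1.8304
ρ = 0.432 / √(2.56·1.8304) ≈ 0.1996

0.1996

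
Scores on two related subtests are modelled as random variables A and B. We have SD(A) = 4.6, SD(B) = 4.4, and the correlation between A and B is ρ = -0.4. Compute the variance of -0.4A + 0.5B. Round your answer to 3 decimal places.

var(A) = (4.6)² = 21.16;  var(B) = (4.4)² = 19.36
cov(A,B) = ρ·SD(A)·SD(B) = -0.4·4.6·4.4 = -8.096
var(-0.4A + 0.5B) = (-0.4)²·var(A) + (0.5)²·var(B) + 2·(-0.4)·(0.5)·cov(A,B)
= 0.16·21.16 + 0.25·19.36 + -0.4·-8.096 = 11.464

11.464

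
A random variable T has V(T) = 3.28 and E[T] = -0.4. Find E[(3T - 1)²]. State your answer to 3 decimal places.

34.360

E[3T - 1] = 3·-0.4 − 1 = -2.2
V(3T - 1) = (3)²·3.28 = 29.52
E[(3T - 1)²] = V((3T - 1)) + (E[(3T - 1)])² = 29.52 + (-2.2)² = 34.36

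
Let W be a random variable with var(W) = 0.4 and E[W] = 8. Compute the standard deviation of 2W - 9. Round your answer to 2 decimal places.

1.26

var(2W - 9) = (2)²·0.4 = 1.6
SD(2W - 9) = √1.6 ≈ 1.26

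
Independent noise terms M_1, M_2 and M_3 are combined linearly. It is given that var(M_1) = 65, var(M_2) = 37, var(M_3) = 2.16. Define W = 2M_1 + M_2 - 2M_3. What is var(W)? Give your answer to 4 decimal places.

By independence, var(W) = (2)²var(M_1) + (1)²var(M_2) + (-2)²var(M_3)
= (2)²·65 + (1)²·37 + (-2)²·2.16 = 305.64

305.6400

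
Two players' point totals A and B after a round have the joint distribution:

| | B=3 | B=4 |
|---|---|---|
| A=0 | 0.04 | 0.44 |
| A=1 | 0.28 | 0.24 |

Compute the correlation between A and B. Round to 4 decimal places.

-0.4874

E[A] = 0.52,  E[B] = 3.68
E[AB] = 1.8
Cov(A,B) = E[AB] − E[A]E[B] = 1.8 − (0.52)(3.68) = -0.1136
V(A) = 0.2496,  V(B) = 0.2176
ρ = -0.1136 / √(0.2496·0.2176) ≈ -0.4874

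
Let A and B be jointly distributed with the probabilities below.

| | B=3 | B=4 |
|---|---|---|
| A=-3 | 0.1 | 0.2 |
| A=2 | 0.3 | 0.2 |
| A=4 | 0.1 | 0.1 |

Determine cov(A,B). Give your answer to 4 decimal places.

-0.2500

E[A] = 0.9,  E[B] = 3.5
E[AB] = 2.9
cov(A,B) = E[AB] − E[A]E[B] = 2.9 − (0.9)(3.5) = -0.25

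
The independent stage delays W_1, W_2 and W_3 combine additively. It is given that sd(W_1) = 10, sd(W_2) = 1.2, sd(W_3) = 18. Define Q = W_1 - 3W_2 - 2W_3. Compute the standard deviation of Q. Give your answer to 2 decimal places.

37.54

V(W_1) = 100, V(W_2) = 1.44, V(W_3) = 324
By independence, V(Q) = (1)²V(W_1) + (-3)²V(W_2) + (-2)²V(W_3)
= (1)²·100 + (-3)²·1.44 + (-2)²·324 = 1408.96
sd(Q) = √1408.96 ≈ 37.54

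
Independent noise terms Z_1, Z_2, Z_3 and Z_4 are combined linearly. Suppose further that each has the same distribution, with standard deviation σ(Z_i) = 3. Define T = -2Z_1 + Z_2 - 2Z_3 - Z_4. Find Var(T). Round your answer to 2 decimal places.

Var(Z_i) = (3)² = 9
By independence, Var(T) = (-2)²Var(Z_1) + (1)²Var(Z_2) + (-2)²Var(Z_3) + (-1)²Var(Z_4)
= (-2)²·9 + (1)²·9 + (-2)²·9 + (-1)²·9 = 90

90.00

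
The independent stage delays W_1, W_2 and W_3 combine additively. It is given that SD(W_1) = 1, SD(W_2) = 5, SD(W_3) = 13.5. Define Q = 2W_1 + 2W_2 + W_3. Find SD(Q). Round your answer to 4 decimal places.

Var(W_1) = 1, Var(W_2) = 25, Var(W_3) = 182.25
By independence, Var(Q) = (2)²Var(W_1) + (2)²Var(W_2) + (1)²Var(W_3)
= (2)²·1 + (2)²·25 + (1)²·182.25 = 286.25
SD(Q) = √286.25 ≈ 16.9189

16.9189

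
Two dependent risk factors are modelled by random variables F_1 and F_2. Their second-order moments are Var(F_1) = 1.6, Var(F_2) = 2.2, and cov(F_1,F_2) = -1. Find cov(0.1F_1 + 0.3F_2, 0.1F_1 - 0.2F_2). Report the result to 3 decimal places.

cov(0.1F_1 + 0.3F_2, 0.1F_1 - 0.2F_2) = (0.1)(0.1)Var(F_1) + (0.3)(-0.2)Var(F_2) + [(0.1)(-0.2) + (0.3)(0.1)]cov(F_1,F_2)
= 0.01·1.6 + -0.06·2.2 + 0.01·-1 = -0.126

-0.126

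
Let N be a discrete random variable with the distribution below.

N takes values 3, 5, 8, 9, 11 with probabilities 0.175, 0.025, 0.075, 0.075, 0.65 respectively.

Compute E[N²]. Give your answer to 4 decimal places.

91.7250

E[N²] = (3)²(0.175) + (5)²(0.025) + (8)²(0.075) + (9)²(0.075) + (11)²(0.65) = 91.725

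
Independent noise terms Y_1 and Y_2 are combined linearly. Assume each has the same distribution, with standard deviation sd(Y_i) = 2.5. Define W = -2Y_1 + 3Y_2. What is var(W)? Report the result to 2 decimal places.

var(Y_i) = (2.5)² = 6.25
By independence, var(W) = (-2)²var(Y_1) + (3)²var(Y_2)
= (-2)²·6.25 + (3)²·6.25 = 81.25

81.25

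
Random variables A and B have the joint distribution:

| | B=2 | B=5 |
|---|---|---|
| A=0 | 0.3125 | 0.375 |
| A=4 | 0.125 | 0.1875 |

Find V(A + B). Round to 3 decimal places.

5.934

E[A] = 1.25,  E[B] = 3.6875,  E[AB] = 4.75
V(A) = 5 − (1.25)² = 3.4375;  V(B) = 15.8125 − (3.6875)² = 2.21484375
Cov(A,B) = 4.75 − (1.25)(3.6875) = 0.140625
V(A + B) = (1)²·3.4375 + (1)²·2.21484375 + 2·(1)·(1)·0.140625 = 5.93359375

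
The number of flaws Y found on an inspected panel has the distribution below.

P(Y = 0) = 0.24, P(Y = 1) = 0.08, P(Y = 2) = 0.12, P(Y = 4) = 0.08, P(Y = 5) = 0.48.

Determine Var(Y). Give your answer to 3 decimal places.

4.598

E[Y] = (0)(0.24) + (1)(0.08) + (2)(0.12) + (4)(0.08) + (5)(0.48) = 3.04
E[Y²] = (0)²(0.24) + (1)²(0.08) + (2)²(0.12) + (4)²(0.08) + (5)²(0.48) = 13.84
Var(Y) = E[Y²] − (E[Y])² = 13.84 − (3.04)² = 4.5984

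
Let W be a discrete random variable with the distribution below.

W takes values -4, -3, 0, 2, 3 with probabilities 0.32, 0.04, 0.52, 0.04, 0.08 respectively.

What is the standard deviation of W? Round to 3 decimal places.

E[W] = (-4)(0.32) + (-3)(0.04) + (0)(0.52) + (2)(0.04) + (3)(0.08) = -1.08
E[W²] = (-4)²(0.32) + (-3)²(0.04) + (0)²(0.52) + (2)²(0.04) + (3)²(0.08) = 6.36
Var(W) = E[W²] − (E[W])² = 6.36 − (-1.08)² = 5.1936
sd(W) = √5.1936 ≈ 2.279

2.279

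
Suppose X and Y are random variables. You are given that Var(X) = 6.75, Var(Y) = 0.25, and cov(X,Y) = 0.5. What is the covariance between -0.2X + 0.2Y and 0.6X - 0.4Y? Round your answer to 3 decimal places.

cov(-0.2X + 0.2Y, 0.6X - 0.4Y) = (-0.2)(0.6)Var(X) + (0.2)(-0.4)Var(Y) + [(-0.2)(-0.4) + (0.2)(0.6)]cov(X,Y)
= -0.12·6.75 + -0.08·0.25 + 0.2·0.5 = -0.73

-0.730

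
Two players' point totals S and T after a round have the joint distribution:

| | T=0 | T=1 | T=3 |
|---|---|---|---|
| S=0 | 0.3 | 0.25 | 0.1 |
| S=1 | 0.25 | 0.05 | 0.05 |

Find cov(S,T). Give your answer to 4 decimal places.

-0.0625

E[S] = 0.35,  E[T] = 0.75
E[ST] = 0.2
cov(S,T) = E[ST] − E[S]E[T] = 0.2 − (0.35)(0.75) = -0.0625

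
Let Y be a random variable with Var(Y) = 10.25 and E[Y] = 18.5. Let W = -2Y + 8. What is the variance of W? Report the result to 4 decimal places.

41.0000

Var(-2Y + 8) = (-2)²·Var(Y) = 4·10.25 = 41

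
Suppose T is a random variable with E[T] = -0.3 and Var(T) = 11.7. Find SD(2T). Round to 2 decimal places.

Var(2T) = (2)²·11.7 = 46.8
SD(2T) = √46.8 ≈ 6.84

6.84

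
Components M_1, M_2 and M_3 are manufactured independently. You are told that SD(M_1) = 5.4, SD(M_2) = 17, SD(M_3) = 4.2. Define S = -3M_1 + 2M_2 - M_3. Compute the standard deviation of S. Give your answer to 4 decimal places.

Var(M_1) = 29.16, Var(M_2) = 289, Var(M_3) = 17.64
By independence, Var(S) = (-3)²Var(M_1) + (2)²Var(M_2) + (-1)²Var(M_3)
= (-3)²·29.16 + (2)²·289 + (-1)²·17.64 = 1436.08
SD(S) = √1436.08 ≈ 37.8956

37.8956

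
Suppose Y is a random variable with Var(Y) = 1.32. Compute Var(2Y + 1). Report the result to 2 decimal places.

Var(2Y + 1) = (2)²·Var(Y) = 4·1.32 = 5.28

5.28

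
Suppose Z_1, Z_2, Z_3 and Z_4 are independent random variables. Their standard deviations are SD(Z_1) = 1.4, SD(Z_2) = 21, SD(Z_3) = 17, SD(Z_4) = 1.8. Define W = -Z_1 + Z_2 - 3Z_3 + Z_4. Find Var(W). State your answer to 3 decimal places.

3047.200

Var(Z_1) = 1.96, Var(Z_2) = 441, Var(Z_3) = 289, Var(Z_4) = 3.24
By independence, Var(W) = (-1)²Var(Z_1) + (1)²Var(Z_2) + (-3)²Var(Z_3) + (1)²Var(Z_4)
= (-1)²·1.96 + (1)²·441 + (-3)²·289 + (1)²·3.24 = 3047.2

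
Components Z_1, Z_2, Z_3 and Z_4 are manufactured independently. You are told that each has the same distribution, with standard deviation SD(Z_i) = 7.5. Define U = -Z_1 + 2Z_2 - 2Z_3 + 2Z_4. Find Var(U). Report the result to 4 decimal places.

731.2500

Var(Z_i) = (7.5)² = 56.25
By independence, Var(U) = (-1)²Var(Z_1) + (2)²Var(Z_2) + (-2)²Var(Z_3) + (2)²Var(Z_4)
= (-1)²·56.25 + (2)²·56.25 + (-2)²·56.25 + (2)²·56.25 = 731.25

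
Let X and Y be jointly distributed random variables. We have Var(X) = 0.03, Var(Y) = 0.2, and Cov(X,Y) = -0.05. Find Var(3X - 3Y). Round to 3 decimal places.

Var(3X - 3Y) = (3)²·Var(X) + (-3)²·Var(Y) + 2·(3)·(-3)·Cov(X,Y)
= 9·0.03 + 9·0.2 + -18·-0.05 = 2.97

2.970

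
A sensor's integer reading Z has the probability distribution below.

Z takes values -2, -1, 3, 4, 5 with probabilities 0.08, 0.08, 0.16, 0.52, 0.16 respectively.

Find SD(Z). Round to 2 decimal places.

2.10

E[Z] = (-2)(0.08) + (-1)(0.08) + (3)(0.16) + (4)(0.52) + (5)(0.16) = 3.12
E[Z²] = (-2)²(0.08) + (-1)²(0.08) + (3)²(0.16) + (4)²(0.52) + (5)²(0.16) = 14.16
V(Z) = E[Z²] − (E[Z])² = 14.16 − (3.12)² = 4.4256
SD(Z) = √4.4256 ≈ 2.10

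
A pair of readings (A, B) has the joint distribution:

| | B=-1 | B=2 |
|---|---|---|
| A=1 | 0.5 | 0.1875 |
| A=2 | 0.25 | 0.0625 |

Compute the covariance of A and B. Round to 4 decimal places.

E[A] = 1.3125,  E[B] = -0.25
E[AB] = -0.375
Cov(A,B) = E[AB] − E[A]E[B] = -0.375 − (1.3125)(-0.25) = -0.046875

-0.0469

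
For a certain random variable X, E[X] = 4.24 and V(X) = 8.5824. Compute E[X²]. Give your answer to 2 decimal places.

26.56

E[X²] = V(X) + (E[X])² = 8.5824 + (4.24)² = 26.56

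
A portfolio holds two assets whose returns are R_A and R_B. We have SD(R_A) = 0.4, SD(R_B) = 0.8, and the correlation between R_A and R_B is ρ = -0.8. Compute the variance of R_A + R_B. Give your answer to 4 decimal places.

V(R_A) = (0.4)² = 0.16;  V(R_B) = (0.8)² = 0.64
Cov(R_A,R_B) = ρ·SD(R_A)·SD(R_B) = -0.8·0.4·0.8 = -0.256
V(R_A + R_B) = (1)²·V(R_A) + (1)²·V(R_B) + 2·(1)·(1)·Cov(R_A,R_B)
= 1·0.16 + 1·0.64 + 2·-0.256 = 0.288

0.2880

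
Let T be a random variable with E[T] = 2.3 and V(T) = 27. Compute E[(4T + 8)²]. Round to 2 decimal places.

727.84

E[4T + 8] = 4·2.3 + 8 = 17.2
V(4T + 8) = (4)²·27 = 432
E[(4T + 8)²] = V((4T + 8)) + (E[(4T + 8)])² = 432 + (17.2)² = 727.84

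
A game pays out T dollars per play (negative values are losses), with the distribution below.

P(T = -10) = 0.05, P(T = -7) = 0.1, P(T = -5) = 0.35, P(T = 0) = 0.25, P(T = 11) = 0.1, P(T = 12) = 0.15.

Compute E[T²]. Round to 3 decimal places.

E[T²] = (-10)²(0.05) + (-7)²(0.1) + (-5)²(0.35) + (0)²(0.25) + (11)²(0.1) + (12)²(0.15) = 52.35

52.350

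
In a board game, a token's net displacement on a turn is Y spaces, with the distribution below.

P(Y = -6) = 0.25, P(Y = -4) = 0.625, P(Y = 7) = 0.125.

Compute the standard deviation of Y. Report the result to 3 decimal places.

E[Y] = (-6)(0.25) + (-4)(0.625) + (7)(0.125) = -3.125
E[Y²] = (-6)²(0.25) + (-4)²(0.625) + (7)²(0.125) = 25.125
Var(Y) = E[Y²] − (E[Y])² = 25.125 − (-3.125)² = 15.359375
SD(Y) = √15.359375 ≈ 3.919

3.919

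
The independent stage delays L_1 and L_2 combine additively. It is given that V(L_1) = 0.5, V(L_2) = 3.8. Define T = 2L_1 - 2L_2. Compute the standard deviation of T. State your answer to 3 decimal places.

4.147

By independence, V(T) = (2)²V(L_1) + (-2)²V(L_2)
= (2)²·0.5 + (-2)²·3.8 = 17.2
SD(T) = √17.2 ≈ 4.147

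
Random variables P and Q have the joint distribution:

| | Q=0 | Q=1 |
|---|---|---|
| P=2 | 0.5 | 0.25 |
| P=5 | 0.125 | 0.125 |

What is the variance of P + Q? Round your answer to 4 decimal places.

E[P] = 2.75,  E[Q] = 0.375,  E[PQ] = 1.125
Var(P) = 9.25 − (2.75)² = 1.6875;  Var(Q) = 0.375 − (0.375)² = 0.234375
Cov(P,Q) = 1.125 − (2.75)(0.375) = 0.09375
Var(P + Q) = (1)²·1.6875 + (1)²·0.234375 + 2·(1)·(1)·0.09375 = 2.109375

2.1094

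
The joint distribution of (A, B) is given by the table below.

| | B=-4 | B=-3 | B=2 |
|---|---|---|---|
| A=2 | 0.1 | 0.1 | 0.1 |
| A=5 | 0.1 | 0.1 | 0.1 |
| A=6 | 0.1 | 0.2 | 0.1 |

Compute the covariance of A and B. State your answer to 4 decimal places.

-0.2000

E[A] = 4.5,  E[B] = -1.8
E[AB] = -8.3
Cov(A,B) = E[AB] − E[A]E[B] = -8.3 − (4.5)(-1.8) = -0.2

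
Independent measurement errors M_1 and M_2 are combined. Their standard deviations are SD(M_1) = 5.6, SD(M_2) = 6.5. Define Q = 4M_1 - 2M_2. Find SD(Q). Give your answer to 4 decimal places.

25.8990

var(M_1) = 31.36, var(M_2) = 42.25
By independence, var(Q) = (4)²var(M_1) + (-2)²var(M_2)
= (4)²·31.36 + (-2)²·42.25 = 670.76
SD(Q) = √670.76 ≈ 25.8990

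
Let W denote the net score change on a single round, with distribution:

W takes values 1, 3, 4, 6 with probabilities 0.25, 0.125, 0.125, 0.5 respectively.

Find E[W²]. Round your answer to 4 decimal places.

E[W²] = (1)²(0.25) + (3)²(0.125) + (4)²(0.125) + (6)²(0.5) = 21.375

21.3750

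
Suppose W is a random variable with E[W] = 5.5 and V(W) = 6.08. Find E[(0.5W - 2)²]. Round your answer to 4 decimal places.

2.0825

E[0.5W - 2] = 0.5·5.5 − 2 = 0.75
V(0.5W - 2) = (0.5)²·6.08 = 1.52
E[(0.5W - 2)²] = V((0.5W - 2)) + (E[(0.5W - 2)])² = 1.52 + (0.75)² = 2.0825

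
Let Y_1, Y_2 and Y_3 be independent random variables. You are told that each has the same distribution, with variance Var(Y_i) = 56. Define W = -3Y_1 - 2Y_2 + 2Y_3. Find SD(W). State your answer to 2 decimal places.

By independence, Var(W) = (-3)²Var(Y_1) + (-2)²Var(Y_2) + (2)²Var(Y_3)
= (-3)²·56 + (-2)²·56 + (2)²·56 = 952
SD(W) = √952 ≈ 30.85

30.85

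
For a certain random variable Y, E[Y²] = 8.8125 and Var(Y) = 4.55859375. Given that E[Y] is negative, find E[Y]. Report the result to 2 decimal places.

-2.06

(E[Y])² = E[Y²] − Var(Y) = 8.8125 − 4.55859375 = 4.25390625
E[Y] = −√4.25390625 = -2.0625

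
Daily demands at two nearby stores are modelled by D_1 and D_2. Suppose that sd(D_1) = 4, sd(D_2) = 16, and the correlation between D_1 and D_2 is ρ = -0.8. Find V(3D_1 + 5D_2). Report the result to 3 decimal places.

V(D_1) = (4)² = 16;  V(D_2) = (16)² = 256
Cov(D_1,D_2) = ρ·sd(D_1)·sd(D_2) = -0.8·4·16 = -51.2
V(3D_1 + 5D_2) = (3)²·V(D_1) + (5)²·V(D_2) + 2·(3)·(5)·Cov(D_1,D_2)
= 9·16 + 25·256 + 30·-51.2 = 5008

5008.000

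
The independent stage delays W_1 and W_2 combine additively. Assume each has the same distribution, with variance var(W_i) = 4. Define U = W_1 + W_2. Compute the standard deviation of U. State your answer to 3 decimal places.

By independence, var(U) = (1)²var(W_1) + (1)²var(W_2)
= (1)²·4 + (1)²·4 = 8
σ(U) = √8 ≈ 2.828

2.828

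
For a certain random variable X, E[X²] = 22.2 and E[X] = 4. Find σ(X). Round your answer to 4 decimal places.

2.4900

V(X) = 22.2 − (4)² = 6.2
σ(X) = √6.2 ≈ 2.4900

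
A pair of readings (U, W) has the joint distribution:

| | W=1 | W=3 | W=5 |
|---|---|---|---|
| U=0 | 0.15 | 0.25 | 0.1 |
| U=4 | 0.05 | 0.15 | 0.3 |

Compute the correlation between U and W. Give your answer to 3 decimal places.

E[U] = 2,  E[W] = 3.4
E[UW] = 8
Cov(U,W) = E[UW] − E[U]E[W] = 8 − (2)(3.4) = 1.2
Var(U) = 4,  Var(W) = 2.24
ρ = 1.2 / √(4·2.24) ≈ 0.401

0.401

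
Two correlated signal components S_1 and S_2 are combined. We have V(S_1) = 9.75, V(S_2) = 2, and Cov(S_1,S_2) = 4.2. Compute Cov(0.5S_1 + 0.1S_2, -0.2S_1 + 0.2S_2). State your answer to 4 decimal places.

-0.5990

Cov(0.5S_1 + 0.1S_2, -0.2S_1 + 0.2S_2) = (0.5)(-0.2)V(S_1) + (0.1)(0.2)V(S_2) + [(0.5)(0.2) + (0.1)(-0.2)]Cov(S_1,S_2)
= -0.1·9.75 + 0.02·2 + 0.08·4.2 = -0.599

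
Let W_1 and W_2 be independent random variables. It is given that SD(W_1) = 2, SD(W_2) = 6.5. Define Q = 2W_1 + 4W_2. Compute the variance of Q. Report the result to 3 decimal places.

692.000

V(W_1) = 4, V(W_2) = 42.25
By independence, V(Q) = (2)²V(W_1) + (4)²V(W_2)
= (2)²·4 + (4)²·42.25 = 692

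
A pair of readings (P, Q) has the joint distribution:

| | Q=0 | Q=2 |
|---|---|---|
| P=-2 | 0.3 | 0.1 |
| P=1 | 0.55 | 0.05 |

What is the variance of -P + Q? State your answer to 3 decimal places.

3.150

E[P] = -0.2,  E[Q] = 0.3,  E[PQ] = -0.3
V(P) = 2.2 − (-0.2)² = 2.16;  V(Q) = 0.6 − (0.3)² = 0.51
Cov(P,Q) = -0.3 − (-0.2)(0.3) = -0.24
V(-P + Q) = (-1)²·2.16 + (1)²·0.51 + 2·(-1)·(1)·-0.24 = 3.15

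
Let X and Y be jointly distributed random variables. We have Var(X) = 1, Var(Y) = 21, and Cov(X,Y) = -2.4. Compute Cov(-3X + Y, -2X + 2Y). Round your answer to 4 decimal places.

67.2000

Cov(-3X + Y, -2X + 2Y) = (-3)(-2)Var(X) + (1)(2)Var(Y) + [(-3)(2) + (1)(-2)]Cov(X,Y)
= 6·1 + 2·21 + -8·-2.4 = 67.2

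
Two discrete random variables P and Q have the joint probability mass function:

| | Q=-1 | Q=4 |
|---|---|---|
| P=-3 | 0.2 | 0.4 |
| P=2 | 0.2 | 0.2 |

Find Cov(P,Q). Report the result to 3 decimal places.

E[P] = -1,  E[Q] = 2
E[PQ] = -3
Cov(P,Q) = E[PQ] − E[P]E[Q] = -3 − (-1)(2) = -1

-1.000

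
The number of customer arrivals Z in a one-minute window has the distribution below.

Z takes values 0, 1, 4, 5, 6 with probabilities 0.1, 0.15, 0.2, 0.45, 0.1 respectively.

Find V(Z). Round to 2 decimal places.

E[Z] = (0)(0.1) + (1)(0.15) + (4)(0.2) + (5)(0.45) + (6)(0.1) = 3.8
E[Z²] = (0)²(0.1) + (1)²(0.15) + (4)²(0.2) + (5)²(0.45) + (6)²(0.1) = 18.2
V(Z) = E[Z²] − (E[Z])² = 18.2 − (3.8)² = 3.76

3.76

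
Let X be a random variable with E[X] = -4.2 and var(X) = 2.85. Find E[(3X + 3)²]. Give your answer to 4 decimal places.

117.8100

E[3X + 3] = 3·-4.2 + 3 = -9.6
var(3X + 3) = (3)²·2.85 = 25.65
E[(3X + 3)²] = var((3X + 3)) + (E[(3X + 3)])² = 25.65 + (-9.6)² = 117.81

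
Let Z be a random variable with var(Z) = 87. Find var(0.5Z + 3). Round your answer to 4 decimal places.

21.7500

var(0.5Z + 3) = (0.5)²·var(Z) = 0.25·87 = 21.75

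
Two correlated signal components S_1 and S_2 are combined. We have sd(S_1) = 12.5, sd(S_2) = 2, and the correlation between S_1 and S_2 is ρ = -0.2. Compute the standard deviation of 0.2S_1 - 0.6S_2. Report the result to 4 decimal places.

Var(S_1) = (12.5)² = 156.25;  Var(S_2) = (2)² = 4
cov(S_1,S_2) = ρ·sd(S_1)·sd(S_2) = -0.2·12.5·2 = -5
Var(0.2S_1 - 0.6S_2) = (0.2)²·Var(S_1) + (-0.6)²·Var(S_2) + 2·(0.2)·(-0.6)·cov(S_1,S_2)
= 0.04·156.25 + 0.36·4 + -0.24·-5 = 8.89
sd(0.2S_1 - 0.6S_2) = √8.89 ≈ 2.9816

2.9816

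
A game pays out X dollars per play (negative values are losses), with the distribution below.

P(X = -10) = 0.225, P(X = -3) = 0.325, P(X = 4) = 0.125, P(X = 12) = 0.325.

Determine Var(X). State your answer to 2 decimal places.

E[X] = (-10)(0.225) + (-3)(0.325) + (4)(0.125) + (12)(0.325) = 1.175
E[X²] = (-10)²(0.225) + (-3)²(0.325) + (4)²(0.125) + (12)²(0.325) = 74.225
Var(X) = E[X²] − (E[X])² = 74.225 − (1.175)² = 72.844375

72.84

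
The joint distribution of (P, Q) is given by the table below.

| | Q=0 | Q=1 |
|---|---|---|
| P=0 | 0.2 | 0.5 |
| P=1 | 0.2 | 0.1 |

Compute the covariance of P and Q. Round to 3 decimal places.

-0.080

E[P] = 0.3,  E[Q] = 0.6
E[PQ] = 0.1
Cov(P,Q) = E[PQ] − E[P]E[Q] = 0.1 − (0.3)(0.6) = -0.08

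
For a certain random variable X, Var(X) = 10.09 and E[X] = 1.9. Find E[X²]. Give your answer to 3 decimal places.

13.700

E[X²] = Var(X) + (E[X])² = 10.09 + (1.9)² = 13.7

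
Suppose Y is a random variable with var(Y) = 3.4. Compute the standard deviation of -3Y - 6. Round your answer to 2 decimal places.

var(-3Y - 6) = (-3)²·3.4 = 30.6
SD(-3Y - 6) = √30.6 ≈ 5.53

5.53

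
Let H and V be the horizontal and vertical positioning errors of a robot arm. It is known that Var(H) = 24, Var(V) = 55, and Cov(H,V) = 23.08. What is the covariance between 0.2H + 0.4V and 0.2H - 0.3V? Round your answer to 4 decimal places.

Cov(0.2H + 0.4V, 0.2H - 0.3V) = (0.2)(0.2)Var(H) + (0.4)(-0.3)Var(V) + [(0.2)(-0.3) + (0.4)(0.2)]Cov(H,V)
= 0.04·24 + -0.12·55 + 0.02·23.08 = -5.1784

-5.1784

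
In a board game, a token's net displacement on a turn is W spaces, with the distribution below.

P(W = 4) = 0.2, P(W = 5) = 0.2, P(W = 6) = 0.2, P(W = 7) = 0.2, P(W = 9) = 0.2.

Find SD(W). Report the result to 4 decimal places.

E[W] = (4)(0.2) + (5)(0.2) + (6)(0.2) + (7)(0.2) + (9)(0.2) = 6.2
E[W²] = (4)²(0.2) + (5)²(0.2) + (6)²(0.2) + (7)²(0.2) + (9)²(0.2) = 41.4
Var(W) = E[W²] − (E[W])² = 41.4 − (6.2)² = 2.96
SD(W) = √2.96 ≈ 1.7205

1.7205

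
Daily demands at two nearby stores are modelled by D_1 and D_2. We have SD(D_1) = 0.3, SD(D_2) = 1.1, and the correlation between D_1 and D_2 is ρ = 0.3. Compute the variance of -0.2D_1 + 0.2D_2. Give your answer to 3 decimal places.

0.044

Var(D_1) = (0.3)² = 0.09;  Var(D_2) = (1.1)² = 1.21
Cov(D_1,D_2) = ρ·SD(D_1)·SD(D_2) = 0.3·0.3·1.1 = 0.099
Var(-0.2D_1 + 0.2D_2) = (-0.2)²·Var(D_1) + (0.2)²·Var(D_2) + 2·(-0.2)·(0.2)·Cov(D_1,D_2)
= 0.04·0.09 + 0.04·1.21 + -0.08·0.099 = 0.04408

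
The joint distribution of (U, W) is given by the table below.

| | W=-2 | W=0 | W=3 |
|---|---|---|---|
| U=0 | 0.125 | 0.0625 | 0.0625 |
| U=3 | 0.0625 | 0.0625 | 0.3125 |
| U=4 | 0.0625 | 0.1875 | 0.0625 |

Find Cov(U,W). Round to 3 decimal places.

0.605

E[U] = 2.5625,  E[W] = 0.8125
E[UW] = 2.6875
Cov(U,W) = E[UW] − E[U]E[W] = 2.6875 − (2.5625)(0.8125) = 0.60546875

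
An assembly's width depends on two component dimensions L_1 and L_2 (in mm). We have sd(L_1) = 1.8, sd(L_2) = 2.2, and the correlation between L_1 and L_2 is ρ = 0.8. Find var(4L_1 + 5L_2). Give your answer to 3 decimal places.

var(L_1) = (1.8)² = 3.24;  var(L_2) = (2.2)² = 4.84
Cov(L_1,L_2) = ρ·sd(L_1)·sd(L_2) = 0.8·1.8·2.2 = 3.168
var(4L_1 + 5L_2) = (4)²·var(L_1) + (5)²·var(L_2) + 2·(4)·(5)·Cov(L_1,L_2)
= 16·3.24 + 25·4.84 + 40·3.168 = 299.56

299.560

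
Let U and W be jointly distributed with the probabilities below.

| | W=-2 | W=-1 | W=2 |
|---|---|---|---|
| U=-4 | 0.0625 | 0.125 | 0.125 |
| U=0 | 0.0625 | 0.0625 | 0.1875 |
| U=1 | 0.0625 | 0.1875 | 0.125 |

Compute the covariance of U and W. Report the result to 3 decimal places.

0.047

E[U] = -0.875,  E[W] = 0.125
E[UW] = -0.0625
cov(U,W) = E[UW] − E[U]E[W] = -0.0625 − (-0.875)(0.125) = 0.046875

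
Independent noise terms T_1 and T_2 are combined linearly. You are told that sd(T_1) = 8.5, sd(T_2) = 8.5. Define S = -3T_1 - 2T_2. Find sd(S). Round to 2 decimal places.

30.65

Var(T_1) = 72.25, Var(T_2) = 72.25
By independence, Var(S) = (-3)²Var(T_1) + (-2)²Var(T_2)
= (-3)²·72.25 + (-2)²·72.25 = 939.25
sd(S) = √939.25 ≈ 30.65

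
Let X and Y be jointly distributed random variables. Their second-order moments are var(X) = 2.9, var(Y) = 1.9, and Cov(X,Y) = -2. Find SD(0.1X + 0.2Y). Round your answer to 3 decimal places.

0.158

var(0.1X + 0.2Y) = (0.1)²·var(X) + (0.2)²·var(Y) + 2·(0.1)·(0.2)·Cov(X,Y)
= 0.01·2.9 + 0.04·1.9 + 0.04·-2 = 0.025
SD(0.1X + 0.2Y) = √0.025 ≈ 0.158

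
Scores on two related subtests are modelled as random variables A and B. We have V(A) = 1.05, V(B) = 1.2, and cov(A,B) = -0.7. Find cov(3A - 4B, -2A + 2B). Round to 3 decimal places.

cov(3A - 4B, -2A + 2B) = (3)(-2)V(A) + (-4)(2)V(B) + [(3)(2) + (-4)(-2)]cov(A,B)
= -6·1.05 + -8·1.2 + 14·-0.7 = -25.7

-25.700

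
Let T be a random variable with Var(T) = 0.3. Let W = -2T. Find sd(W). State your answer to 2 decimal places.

1.10

Var(-2T) = (-2)²·0.3 = 1.2
sd(W) = √1.2 ≈ 1.10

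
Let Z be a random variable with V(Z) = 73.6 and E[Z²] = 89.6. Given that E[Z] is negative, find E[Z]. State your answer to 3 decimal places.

-4.000

(E[Z])² = E[Z²] − V(Z) = 89.6 − 73.6 = 16
E[Z] = −√16 = -4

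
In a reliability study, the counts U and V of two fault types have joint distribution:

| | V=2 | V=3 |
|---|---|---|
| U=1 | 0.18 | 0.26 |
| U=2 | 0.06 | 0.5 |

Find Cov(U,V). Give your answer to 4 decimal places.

E[U] = 1.56,  E[V] = 2.76
E[UV] = 4.38
Cov(U,V) = E[UV] − E[U]E[V] = 4.38 − (1.56)(2.76) = 0.0744

0.0744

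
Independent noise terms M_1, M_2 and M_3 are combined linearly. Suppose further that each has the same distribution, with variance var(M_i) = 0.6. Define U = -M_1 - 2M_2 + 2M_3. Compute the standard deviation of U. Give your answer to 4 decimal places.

2.3238

By independence, var(U) = (-1)²var(M_1) + (-2)²var(M_2) + (2)²var(M_3)
= (-1)²·0.6 + (-2)²·0.6 + (2)²·0.6 = 5.4
σ(U) = √5.4 ≈ 2.3238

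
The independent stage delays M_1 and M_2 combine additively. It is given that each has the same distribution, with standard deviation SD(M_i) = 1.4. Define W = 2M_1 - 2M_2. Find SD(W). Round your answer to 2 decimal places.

var(M_i) = (1.4)² = 1.96
By independence, var(W) = (2)²var(M_1) + (-2)²var(M_2)
= (2)²·1.96 + (-2)²·1.96 = 15.68
SD(W) = √15.68 ≈ 3.96

3.96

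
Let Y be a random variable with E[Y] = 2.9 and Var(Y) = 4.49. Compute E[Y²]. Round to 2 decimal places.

E[Y²] = Var(Y) + (E[Y])² = 4.49 + (2.9)² = 12.9

12.90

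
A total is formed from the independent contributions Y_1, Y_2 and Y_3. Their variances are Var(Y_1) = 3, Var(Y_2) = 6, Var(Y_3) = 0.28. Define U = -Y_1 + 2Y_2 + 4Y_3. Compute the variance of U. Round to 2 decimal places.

31.48

By independence, Var(U) = (-1)²Var(Y_1) + (2)²Var(Y_2) + (4)²Var(Y_3)
= (-1)²·3 + (2)²·6 + (4)²·0.28 = 31.48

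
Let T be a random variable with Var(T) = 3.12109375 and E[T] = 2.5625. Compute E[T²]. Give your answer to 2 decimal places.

E[T²] = Var(T) + (E[T])² = 3.12109375 + (2.5625)² = 9.6875

9.69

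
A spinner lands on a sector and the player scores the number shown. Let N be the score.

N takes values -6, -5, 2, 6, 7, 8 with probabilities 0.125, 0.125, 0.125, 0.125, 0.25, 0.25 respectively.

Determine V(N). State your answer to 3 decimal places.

29.484

E[N] = (-6)(0.125) + (-5)(0.125) + (2)(0.125) + (6)(0.125) + (7)(0.25) + (8)(0.25) = 3.375
E[N²] = (-6)²(0.125) + (-5)²(0.125) + (2)²(0.125) + (6)²(0.125) + (7)²(0.25) + (8)²(0.25) = 40.875
V(N) = E[N²] − (E[N])² = 40.875 − (3.375)² = 29.484375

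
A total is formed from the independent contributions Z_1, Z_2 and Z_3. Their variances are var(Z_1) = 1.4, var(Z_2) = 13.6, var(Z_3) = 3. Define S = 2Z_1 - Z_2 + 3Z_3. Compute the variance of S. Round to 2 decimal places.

46.20

By independence, var(S) = (2)²var(Z_1) + (-1)²var(Z_2) + (3)²var(Z_3)
= (2)²·1.4 + (-1)²·13.6 + (3)²·3 = 46.2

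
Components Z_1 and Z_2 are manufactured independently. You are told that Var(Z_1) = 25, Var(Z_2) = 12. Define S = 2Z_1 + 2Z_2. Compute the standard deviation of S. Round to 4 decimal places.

By independence, Var(S) = (2)²Var(Z_1) + (2)²Var(Z_2)
= (2)²·25 + (2)²·12 = 148
sd(S) = √148 ≈ 12.1655

12.1655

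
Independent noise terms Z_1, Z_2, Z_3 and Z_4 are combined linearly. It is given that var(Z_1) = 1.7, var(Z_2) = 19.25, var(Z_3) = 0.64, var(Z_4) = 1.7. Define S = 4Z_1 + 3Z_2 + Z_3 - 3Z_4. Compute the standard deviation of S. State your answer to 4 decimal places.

14.7102

By independence, var(S) = (4)²var(Z_1) + (3)²var(Z_2) + (1)²var(Z_3) + (-3)²var(Z_4)
= (4)²·1.7 + (3)²·19.25 + (1)²·0.64 + (-3)²·1.7 = 216.39
SD(S) = √216.39 ≈ 14.7102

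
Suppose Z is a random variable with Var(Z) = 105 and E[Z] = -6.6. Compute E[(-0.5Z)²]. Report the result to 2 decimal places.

E[-0.5Z] = -0.5·-6.6 = 3.3
Var(-0.5Z) = (-0.5)²·105 = 26.25
E[(-0.5Z)²] = Var((-0.5Z)) + (E[(-0.5Z)])² = 26.25 + (3.3)² = 37.14

37.14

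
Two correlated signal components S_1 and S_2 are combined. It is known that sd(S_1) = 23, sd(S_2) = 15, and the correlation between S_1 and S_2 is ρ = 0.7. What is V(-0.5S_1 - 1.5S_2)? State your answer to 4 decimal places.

V(S_1) = (23)² = 529;  V(S_2) = (15)² = 225
cov(S_1,S_2) = ρ·sd(S_1)·sd(S_2) = 0.7·23·15 = 241.5
V(-0.5S_1 - 1.5S_2) = (-0.5)²·V(S_1) + (-1.5)²·V(S_2) + 2·(-0.5)·(-1.5)·cov(S_1,S_2)
= 0.25·529 + 2.25·225 + 1.5·241.5 = 1000.75

1000.7500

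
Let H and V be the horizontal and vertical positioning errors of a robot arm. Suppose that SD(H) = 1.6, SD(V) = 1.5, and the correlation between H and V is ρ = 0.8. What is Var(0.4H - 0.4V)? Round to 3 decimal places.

0.155

Var(H) = (1.6)² = 2.56;  Var(V) = (1.5)² = 2.25
Cov(H,V) = ρ·SD(H)·SD(V) = 0.8·1.6·1.5 = 1.92
Var(0.4H - 0.4V) = (0.4)²·Var(H) + (-0.4)²·Var(V) + 2·(0.4)·(-0.4)·Cov(H,V)
= 0.16·2.56 + 0.16·2.25 + -0.32·1.92 = 0.1552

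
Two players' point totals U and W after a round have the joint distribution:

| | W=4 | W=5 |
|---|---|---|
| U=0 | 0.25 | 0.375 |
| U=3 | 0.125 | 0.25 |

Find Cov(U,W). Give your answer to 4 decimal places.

0.0469

E[U] = 1.125,  E[W] = 4.625
E[UW] = 5.25
Cov(U,W) = E[UW] − E[U]E[W] = 5.25 − (1.125)(4.625) = 0.046875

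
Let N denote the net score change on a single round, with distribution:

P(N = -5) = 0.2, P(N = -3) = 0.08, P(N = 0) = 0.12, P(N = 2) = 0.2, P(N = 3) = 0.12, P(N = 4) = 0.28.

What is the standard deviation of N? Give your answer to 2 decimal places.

3.42

E[N] = (-5)(0.2) + (-3)(0.08) + (0)(0.12) + (2)(0.2) + (3)(0.12) + (4)(0.28) = 0.64
E[N²] = (-5)²(0.2) + (-3)²(0.08) + (0)²(0.12) + (2)²(0.2) + (3)²(0.12) + (4)²(0.28) = 12.08
Var(N) = E[N²] − (E[N])² = 12.08 − (0.64)² = 11.6704
SD(N) = √11.6704 ≈ 3.42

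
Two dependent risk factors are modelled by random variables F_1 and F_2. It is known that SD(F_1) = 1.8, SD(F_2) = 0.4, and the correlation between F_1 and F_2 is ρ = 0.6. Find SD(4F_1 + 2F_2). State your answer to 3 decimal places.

7.707

Var(F_1) = (1.8)² = 3.24;  Var(F_2) = (0.4)² = 0.16
cov(F_1,F_2) = ρ·SD(F_1)·SD(F_2) = 0.6·1.8·0.4 = 0.432
Var(4F_1 + 2F_2) = (4)²·Var(F_1) + (2)²·Var(F_2) + 2·(4)·(2)·cov(F_1,F_2)
= 16·3.24 + 4·0.16 + 16·0.432 = 59.392
SD(4F_1 + 2F_2) = √59.392 ≈ 7.707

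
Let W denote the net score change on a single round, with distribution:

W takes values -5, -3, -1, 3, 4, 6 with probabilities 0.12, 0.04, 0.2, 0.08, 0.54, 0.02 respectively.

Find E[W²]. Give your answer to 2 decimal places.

13.64

E[W²] = (-5)²(0.12) + (-3)²(0.04) + (-1)²(0.2) + (3)²(0.08) + (4)²(0.54) + (6)²(0.02) = 13.64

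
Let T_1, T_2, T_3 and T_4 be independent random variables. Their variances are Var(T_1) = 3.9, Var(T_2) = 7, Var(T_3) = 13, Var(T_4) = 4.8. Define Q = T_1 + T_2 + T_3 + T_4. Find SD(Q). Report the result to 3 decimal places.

By independence, Var(Q) = (1)²Var(T_1) + (1)²Var(T_2) + (1)²Var(T_3) + (1)²Var(T_4)
= (1)²·3.9 + (1)²·7 + (1)²·13 + (1)²·4.8 = 28.7
SD(Q) = √28.7 ≈ 5.357

5.357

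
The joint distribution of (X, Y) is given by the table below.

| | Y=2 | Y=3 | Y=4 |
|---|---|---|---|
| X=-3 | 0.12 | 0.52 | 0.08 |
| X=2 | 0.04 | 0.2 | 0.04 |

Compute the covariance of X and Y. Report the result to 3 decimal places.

0.056

E[X] = -1.6,  E[Y] = 2.96
E[XY] = -4.68
cov(X,Y) = E[XY] − E[X]E[Y] = -4.68 − (-1.6)(2.96) = 0.056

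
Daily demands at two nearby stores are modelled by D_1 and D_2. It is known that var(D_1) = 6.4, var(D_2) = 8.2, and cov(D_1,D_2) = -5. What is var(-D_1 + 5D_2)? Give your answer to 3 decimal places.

261.400

var(-D_1 + 5D_2) = (-1)²·var(D_1) + (5)²·var(D_2) + 2·(-1)·(5)·cov(D_1,D_2)
= 1·6.4 + 25·8.2 + -10·-5 = 261.4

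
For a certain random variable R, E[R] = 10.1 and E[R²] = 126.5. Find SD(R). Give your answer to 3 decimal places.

Var(R) = 126.5 − (10.1)² = 24.49
SD(R) = √24.49 ≈ 4.949

4.949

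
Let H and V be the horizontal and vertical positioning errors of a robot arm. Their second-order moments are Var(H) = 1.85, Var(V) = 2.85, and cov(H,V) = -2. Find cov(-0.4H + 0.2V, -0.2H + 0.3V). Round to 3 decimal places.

cov(-0.4H + 0.2V, -0.2H + 0.3V) = (-0.4)(-0.2)Var(H) + (0.2)(0.3)Var(V) + [(-0.4)(0.3) + (0.2)(-0.2)]cov(H,V)
= 0.08·1.85 + 0.06·2.85 + -0.16·-2 = 0.639

0.639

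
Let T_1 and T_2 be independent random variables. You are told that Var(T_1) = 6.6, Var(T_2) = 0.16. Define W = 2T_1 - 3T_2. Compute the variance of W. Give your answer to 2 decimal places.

27.84

By independence, Var(W) = (2)²Var(T_1) + (-3)²Var(T_2)
= (2)²·6.6 + (-3)²·0.16 = 27.84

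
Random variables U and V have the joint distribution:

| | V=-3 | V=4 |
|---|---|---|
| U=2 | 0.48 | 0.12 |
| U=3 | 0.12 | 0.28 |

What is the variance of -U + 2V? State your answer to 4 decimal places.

E[U] = 2.4,  E[V] = -0.2,  E[UV] = 0.36
Var(U) = 6 − (2.4)² = 0.24;  Var(V) = 11.8 − (-0.2)² = 11.76
Cov(U,V) = 0.36 − (2.4)(-0.2) = 0.84
Var(-U + 2V) = (-1)²·0.24 + (2)²·11.76 + 2·(-1)·(2)·0.84 = 43.92

43.9200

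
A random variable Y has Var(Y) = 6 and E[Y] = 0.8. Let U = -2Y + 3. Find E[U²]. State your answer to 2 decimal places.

25.96

E[-2Y + 3] = -2·0.8 + 3 = 1.4
Var(-2Y + 3) = (-2)²·6 = 24
E[U²] = Var(U) + (E[U])² = 24 + (1.4)² = 25.96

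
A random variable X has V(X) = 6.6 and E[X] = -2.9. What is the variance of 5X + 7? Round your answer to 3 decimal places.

165.000

V(5X + 7) = (5)²·V(X) = 25·6.6 = 165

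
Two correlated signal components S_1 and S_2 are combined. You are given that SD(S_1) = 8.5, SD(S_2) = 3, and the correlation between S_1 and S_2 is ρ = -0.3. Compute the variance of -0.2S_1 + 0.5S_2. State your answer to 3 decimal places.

Var(S_1) = (8.5)² = 72.25;  Var(S_2) = (3)² = 9
Cov(S_1,S_2) = ρ·SD(S_1)·SD(S_2) = -0.3·8.5·3 = -7.65
Var(-0.2S_1 + 0.5S_2) = (-0.2)²·Var(S_1) + (0.5)²·Var(S_2) + 2·(-0.2)·(0.5)·Cov(S_1,S_2)
= 0.04·72.25 + 0.25·9 + -0.2·-7.65 = 6.67

6.670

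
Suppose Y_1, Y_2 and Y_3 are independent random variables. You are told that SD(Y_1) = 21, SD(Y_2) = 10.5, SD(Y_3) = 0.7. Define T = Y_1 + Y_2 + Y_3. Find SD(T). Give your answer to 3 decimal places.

Var(Y_1) = 441, Var(Y_2) = 110.25, Var(Y_3) = 0.49
By independence, Var(T) = (1)²Var(Y_1) + (1)²Var(Y_2) + (1)²Var(Y_3)
= (1)²·441 + (1)²·110.25 + (1)²·0.49 = 551.74
SD(T) = √551.74 ≈ 23.489

23.489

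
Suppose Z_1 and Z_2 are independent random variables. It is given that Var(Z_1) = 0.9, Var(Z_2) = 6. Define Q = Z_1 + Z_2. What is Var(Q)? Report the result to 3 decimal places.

6.900

By independence, Var(Q) = (1)²Var(Z_1) + (1)²Var(Z_2)
= (1)²·0.9 + (1)²·6 = 6.9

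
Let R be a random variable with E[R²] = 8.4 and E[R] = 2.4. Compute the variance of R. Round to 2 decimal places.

2.64

var(R) = 8.4 − (2.4)² = 2.64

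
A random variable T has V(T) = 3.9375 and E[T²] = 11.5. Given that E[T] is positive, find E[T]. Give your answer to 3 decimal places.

(E[T])² = E[T²] − V(T) = 11.5 − 3.9375 = 7.5625
E[T] = √7.5625 = 2.75

2.750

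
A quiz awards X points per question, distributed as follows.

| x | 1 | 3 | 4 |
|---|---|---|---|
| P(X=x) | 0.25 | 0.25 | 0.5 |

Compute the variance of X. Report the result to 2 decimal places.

1.50

E[X] = (1)(0.25) + (3)(0.25) + (4)(0.5) = 3
E[X²] = (1)²(0.25) + (3)²(0.25) + (4)²(0.5) = 10.5
var(X) = E[X²] − (E[X])² = 10.5 − (3)² = 1.5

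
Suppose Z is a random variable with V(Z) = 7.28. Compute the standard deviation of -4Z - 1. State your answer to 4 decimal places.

10.7926

V(-4Z - 1) = (-4)²·7.28 = 116.48
sd(-4Z - 1) = √116.48 ≈ 10.7926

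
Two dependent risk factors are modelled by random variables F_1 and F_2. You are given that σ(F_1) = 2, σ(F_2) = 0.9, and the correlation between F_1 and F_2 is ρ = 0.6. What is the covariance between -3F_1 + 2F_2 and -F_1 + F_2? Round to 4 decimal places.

V(F_1) = (2)² = 4;  V(F_2) = (0.9)² = 0.81
Cov(F_1,F_2) = ρ·σ(F_1)·σ(F_2) = 0.6·2·0.9 = 1.08
Cov(-3F_1 + 2F_2, -F_1 + F_2) = (-3)(-1)V(F_1) + (2)(1)V(F_2) + [(-3)(1) + (2)(-1)]Cov(F_1,F_2)
= 3·4 + 2·0.81 + -5·1.08 = 8.22

8.2200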